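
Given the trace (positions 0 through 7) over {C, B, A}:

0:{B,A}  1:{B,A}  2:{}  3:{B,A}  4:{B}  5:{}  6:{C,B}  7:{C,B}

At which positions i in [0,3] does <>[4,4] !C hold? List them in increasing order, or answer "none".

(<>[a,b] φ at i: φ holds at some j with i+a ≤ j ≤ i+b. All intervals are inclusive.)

Evaluate at each i in [0,3]:
  i=0: ✓ (witness j=4)
  i=1: ✓ (witness j=5)
  i=2: ✗ (none in [6,6])
  i=3: ✗ (none in [7,7])

0, 1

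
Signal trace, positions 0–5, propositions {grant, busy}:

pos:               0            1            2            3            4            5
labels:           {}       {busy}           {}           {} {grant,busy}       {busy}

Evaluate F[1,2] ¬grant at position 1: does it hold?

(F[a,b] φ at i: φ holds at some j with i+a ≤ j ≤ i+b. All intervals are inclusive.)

Check ¬grant at each j in [2,3]:
  j=2: true
  j=3: true
Found at j=2 → formula holds.

Holds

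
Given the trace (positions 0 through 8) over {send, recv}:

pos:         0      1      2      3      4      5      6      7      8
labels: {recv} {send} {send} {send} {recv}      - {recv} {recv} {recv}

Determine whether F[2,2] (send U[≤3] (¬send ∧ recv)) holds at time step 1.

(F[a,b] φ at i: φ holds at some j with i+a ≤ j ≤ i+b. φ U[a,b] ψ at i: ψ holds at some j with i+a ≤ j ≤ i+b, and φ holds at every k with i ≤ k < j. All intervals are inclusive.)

Check (send U[≤3] (¬send ∧ recv)) at each j in [3,3]:
  j=3: holds
Found at j=3 → formula holds.

Holds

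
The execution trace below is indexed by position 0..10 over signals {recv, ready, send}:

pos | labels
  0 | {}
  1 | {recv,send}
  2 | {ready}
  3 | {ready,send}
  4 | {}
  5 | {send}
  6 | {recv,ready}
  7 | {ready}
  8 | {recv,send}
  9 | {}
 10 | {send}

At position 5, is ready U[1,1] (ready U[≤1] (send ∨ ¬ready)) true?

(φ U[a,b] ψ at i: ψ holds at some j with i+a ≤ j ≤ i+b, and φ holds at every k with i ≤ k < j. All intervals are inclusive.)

False

Need some j in [6,6] with (ready U[≤1] (send ∨ ¬ready)), and ready at every k in [5,j-1].
  j=6: (ready U[≤1] (send ∨ ¬ready)) — fails.
No j in the window works → until fails.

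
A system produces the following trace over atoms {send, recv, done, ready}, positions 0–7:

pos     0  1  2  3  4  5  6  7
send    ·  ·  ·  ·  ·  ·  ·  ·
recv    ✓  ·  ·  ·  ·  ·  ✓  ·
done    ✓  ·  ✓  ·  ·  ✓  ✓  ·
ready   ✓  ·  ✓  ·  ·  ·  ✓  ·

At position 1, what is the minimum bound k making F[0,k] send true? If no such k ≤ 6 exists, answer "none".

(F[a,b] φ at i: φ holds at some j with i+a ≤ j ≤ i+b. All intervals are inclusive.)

Scan j = 1,2,… for send:
  j=1: fails
  j=2: fails
  j=3: fails
  j=4: fails
  j=5: fails
  j=6: fails
  j=7: fails
No j in [1,7] satisfies it → none.

none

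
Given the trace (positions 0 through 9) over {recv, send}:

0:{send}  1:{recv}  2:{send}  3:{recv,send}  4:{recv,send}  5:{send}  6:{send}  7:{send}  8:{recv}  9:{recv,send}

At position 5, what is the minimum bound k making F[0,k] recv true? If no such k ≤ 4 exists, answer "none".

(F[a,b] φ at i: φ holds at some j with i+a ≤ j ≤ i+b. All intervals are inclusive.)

Scan j = 5,6,… for recv:
  j=5: fails
  j=6: fails
  j=7: fails
  j=8: holds
First hit at j=8, so smallest k = 8-5 = 3.

3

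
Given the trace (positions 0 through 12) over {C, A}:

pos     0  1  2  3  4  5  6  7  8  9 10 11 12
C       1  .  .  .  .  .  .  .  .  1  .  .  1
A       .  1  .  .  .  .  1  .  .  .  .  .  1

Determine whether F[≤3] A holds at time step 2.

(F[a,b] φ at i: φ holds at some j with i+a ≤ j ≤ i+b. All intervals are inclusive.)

False

Check A at each j in [2,5]:
  j=2: false
  j=3: false
  j=4: false
  j=5: false
No position in the window satisfies it → formula fails.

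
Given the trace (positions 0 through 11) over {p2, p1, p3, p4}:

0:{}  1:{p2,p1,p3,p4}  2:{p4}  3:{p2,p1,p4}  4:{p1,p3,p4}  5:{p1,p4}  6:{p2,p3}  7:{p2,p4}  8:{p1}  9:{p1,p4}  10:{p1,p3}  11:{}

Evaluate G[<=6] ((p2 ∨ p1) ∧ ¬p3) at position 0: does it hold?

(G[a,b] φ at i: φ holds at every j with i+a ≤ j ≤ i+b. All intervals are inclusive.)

No

Check ((p2 ∨ p1) ∧ ¬p3) at every j in [0,6]:
  j=0: false
  j=1: false
  j=2: false
  j=3: true
  j=4: false
  j=5: true
  j=6: false
Fails at j=0 → formula fails.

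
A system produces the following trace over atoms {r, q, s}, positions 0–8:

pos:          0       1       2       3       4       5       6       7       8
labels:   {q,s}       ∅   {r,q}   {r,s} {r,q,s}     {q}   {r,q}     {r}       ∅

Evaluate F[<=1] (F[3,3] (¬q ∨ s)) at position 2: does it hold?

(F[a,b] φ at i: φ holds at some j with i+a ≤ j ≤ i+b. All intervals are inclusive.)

False

Check F[3,3] (¬q ∨ s) at each j in [2,3]:
  j=2: fails (none in [5,5])
  j=3: fails (none in [6,6])
No position in the window satisfies it → formula fails.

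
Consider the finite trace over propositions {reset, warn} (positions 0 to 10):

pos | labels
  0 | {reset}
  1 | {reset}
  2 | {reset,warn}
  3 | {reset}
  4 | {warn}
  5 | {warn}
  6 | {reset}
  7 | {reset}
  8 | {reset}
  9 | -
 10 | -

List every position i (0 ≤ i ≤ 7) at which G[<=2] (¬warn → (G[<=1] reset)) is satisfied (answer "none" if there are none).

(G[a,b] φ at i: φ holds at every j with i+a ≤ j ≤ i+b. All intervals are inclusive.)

0, 4, 5

Evaluate at each i in [0,7]:
  i=0: ✓ (all of [0,2])
  i=1: ✗ (fails at j=3)
  i=2: ✗ (fails at j=3)
  i=3: ✗ (fails at j=3)
  i=4: ✓ (all of [4,6])
  i=5: ✓ (all of [5,7])
  i=6: ✗ (fails at j=8)
  i=7: ✗ (fails at j=8)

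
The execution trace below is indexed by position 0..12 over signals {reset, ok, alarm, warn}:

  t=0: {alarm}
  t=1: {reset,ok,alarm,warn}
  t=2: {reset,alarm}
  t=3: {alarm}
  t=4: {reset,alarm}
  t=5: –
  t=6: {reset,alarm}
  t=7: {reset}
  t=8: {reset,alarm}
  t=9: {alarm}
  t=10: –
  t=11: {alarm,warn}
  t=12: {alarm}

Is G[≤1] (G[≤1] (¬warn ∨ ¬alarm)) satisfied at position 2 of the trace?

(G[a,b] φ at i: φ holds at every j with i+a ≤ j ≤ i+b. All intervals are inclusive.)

True

Check G[≤1] (¬warn ∨ ¬alarm) at every j in [2,3]:
  j=2: holds on [2,3]
  j=3: holds on [3,4]
All positions satisfy it → formula holds.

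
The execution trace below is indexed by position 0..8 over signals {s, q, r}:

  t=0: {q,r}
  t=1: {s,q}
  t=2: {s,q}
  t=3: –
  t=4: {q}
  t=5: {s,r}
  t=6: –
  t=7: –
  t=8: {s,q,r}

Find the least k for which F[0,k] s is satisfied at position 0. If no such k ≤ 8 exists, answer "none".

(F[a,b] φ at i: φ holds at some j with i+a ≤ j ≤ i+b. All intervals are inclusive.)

1

Scan j = 0,1,… for s:
  j=0: fails
  j=1: holds
First hit at j=1, so smallest k = 1-0 = 1.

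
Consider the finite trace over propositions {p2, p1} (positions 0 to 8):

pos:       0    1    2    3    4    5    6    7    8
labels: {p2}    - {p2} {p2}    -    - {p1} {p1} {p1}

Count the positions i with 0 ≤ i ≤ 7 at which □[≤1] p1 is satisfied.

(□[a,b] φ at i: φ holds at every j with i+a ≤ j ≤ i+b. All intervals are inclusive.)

2

Evaluate at each i in [0,7]:
  i=0: ✗ (fails at j=0)
  i=1: ✗ (fails at j=1)
  i=2: ✗ (fails at j=2)
  i=3: ✗ (fails at j=3)
  i=4: ✗ (fails at j=4)
  i=5: ✗ (fails at j=5)
  i=6: ✓ (all of [6,7])
  i=7: ✓ (all of [7,8])
Positions where it holds: {6, 7} → 2.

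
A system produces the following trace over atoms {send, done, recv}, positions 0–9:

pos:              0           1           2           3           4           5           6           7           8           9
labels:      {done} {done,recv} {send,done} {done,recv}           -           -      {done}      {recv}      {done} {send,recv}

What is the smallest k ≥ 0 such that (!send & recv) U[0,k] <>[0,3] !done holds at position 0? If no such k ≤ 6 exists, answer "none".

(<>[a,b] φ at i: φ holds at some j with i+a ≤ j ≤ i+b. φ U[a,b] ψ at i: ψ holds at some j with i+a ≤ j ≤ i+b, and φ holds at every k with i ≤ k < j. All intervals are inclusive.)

none

Need earliest j ≥ 0 with <>[0,3] !done, and (!send & recv) at every k in [0,j-1].
  j=0: rhs fails.
  j=1: rhs holds but lhs fails at k=0.
  j=2: rhs holds but lhs fails at k=0.
  j=3: rhs holds but lhs fails at k=0.
  j=4: rhs holds but lhs fails at k=0.
  j=5: rhs holds but lhs fails at k=0.
  j=6: rhs holds but lhs fails at k=0.
No witness within the range → none.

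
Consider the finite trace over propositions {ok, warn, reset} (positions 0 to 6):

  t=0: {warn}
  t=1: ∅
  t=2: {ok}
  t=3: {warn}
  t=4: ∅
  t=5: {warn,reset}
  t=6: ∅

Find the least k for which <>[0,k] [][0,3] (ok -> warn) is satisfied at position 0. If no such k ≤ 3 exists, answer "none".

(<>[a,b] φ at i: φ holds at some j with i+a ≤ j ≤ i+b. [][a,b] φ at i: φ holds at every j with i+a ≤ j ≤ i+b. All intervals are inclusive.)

3

Scan j = 0,1,… for [][0,3] (ok -> warn):
  j=0: fails
  j=1: fails
  j=2: fails
  j=3: holds
First hit at j=3, so smallest k = 3-0 = 3.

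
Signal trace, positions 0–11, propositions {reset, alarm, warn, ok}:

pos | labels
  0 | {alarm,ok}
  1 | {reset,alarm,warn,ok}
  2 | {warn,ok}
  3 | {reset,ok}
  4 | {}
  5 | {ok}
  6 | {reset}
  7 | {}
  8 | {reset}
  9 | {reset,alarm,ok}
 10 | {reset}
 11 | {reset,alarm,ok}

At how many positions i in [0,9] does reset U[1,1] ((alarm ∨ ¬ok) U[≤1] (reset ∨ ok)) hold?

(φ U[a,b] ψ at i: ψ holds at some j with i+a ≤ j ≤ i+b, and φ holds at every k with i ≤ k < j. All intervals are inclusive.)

5

Evaluate at each i in [0,9]:
  i=0: ✗ (lhs fails at k=0 before rhs at j=1)
  i=1: ✓ (rhs at j=2; lhs holds on [1,1])
  i=2: ✗ (lhs fails at k=2 before rhs at j=3)
  i=3: ✓ (rhs at j=4; lhs holds on [3,3])
  i=4: ✗ (lhs fails at k=4 before rhs at j=5)
  i=5: ✗ (lhs fails at k=5 before rhs at j=6)
  i=6: ✓ (rhs at j=7; lhs holds on [6,6])
  i=7: ✗ (lhs fails at k=7 before rhs at j=8)
  i=8: ✓ (rhs at j=9; lhs holds on [8,8])
  i=9: ✓ (rhs at j=10; lhs holds on [9,9])
Positions where it holds: {1, 3, 6, 8, 9} → 5.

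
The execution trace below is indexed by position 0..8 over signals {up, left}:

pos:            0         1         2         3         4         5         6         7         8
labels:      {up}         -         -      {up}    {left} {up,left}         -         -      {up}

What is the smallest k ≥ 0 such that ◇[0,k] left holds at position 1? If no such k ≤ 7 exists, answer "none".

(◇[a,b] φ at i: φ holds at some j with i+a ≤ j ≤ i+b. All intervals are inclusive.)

3

Scan j = 1,2,… for left:
  j=1: fails
  j=2: fails
  j=3: fails
  j=4: holds
First hit at j=4, so smallest k = 4-1 = 3.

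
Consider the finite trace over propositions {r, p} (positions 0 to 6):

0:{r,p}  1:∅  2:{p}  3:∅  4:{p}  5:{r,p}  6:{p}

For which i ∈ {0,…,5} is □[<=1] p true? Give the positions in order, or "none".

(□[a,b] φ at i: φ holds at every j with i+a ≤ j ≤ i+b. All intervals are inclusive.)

4, 5

Evaluate at each i in [0,5]:
  i=0: ✗ (fails at j=1)
  i=1: ✗ (fails at j=1)
  i=2: ✗ (fails at j=3)
  i=3: ✗ (fails at j=3)
  i=4: ✓ (all of [4,5])
  i=5: ✓ (all of [5,6])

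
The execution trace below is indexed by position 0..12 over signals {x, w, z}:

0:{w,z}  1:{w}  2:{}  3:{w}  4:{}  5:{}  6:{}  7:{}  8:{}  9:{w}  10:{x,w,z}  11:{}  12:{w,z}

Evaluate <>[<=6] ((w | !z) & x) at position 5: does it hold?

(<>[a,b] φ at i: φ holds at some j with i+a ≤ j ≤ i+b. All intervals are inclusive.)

Check ((w | !z) & x) at each j in [5,11]:
  j=5: false
  j=6: false
  j=7: false
  j=8: false
  j=9: false
  j=10: true
  j=11: false
Found at j=10 → formula holds.

Holds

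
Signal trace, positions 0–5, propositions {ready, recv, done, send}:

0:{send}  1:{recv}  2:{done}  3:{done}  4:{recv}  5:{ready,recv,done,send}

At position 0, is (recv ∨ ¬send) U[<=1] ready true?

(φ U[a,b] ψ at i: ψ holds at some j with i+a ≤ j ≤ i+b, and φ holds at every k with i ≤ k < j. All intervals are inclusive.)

Does not hold

Need some j in [0,1] with ready, and (recv ∨ ¬send) at every k in [0,j-1].
  j=0: ready false.
  j=1: ready false.
No j in the window works → until fails.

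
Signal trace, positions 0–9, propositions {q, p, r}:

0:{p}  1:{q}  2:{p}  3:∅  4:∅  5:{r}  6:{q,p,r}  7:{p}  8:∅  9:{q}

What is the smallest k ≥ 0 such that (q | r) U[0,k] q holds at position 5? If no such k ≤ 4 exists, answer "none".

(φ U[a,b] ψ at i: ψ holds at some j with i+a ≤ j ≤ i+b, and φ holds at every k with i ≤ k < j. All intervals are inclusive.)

1

Need earliest j ≥ 5 with q, and (q | r) at every k in [5,j-1].
  j=5: rhs fails.
  j=6: rhs holds; lhs holds on [5,5]. k = 1.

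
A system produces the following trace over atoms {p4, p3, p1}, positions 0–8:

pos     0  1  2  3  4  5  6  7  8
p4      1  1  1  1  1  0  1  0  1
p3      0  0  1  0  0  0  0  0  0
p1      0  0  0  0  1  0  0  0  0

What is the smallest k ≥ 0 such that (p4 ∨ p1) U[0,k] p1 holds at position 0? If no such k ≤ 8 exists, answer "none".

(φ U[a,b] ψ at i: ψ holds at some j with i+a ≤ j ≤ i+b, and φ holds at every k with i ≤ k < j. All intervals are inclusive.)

4

Need earliest j ≥ 0 with p1, and (p4 ∨ p1) at every k in [0,j-1].
  j=0: rhs fails.
  j=1: rhs fails.
  j=2: rhs fails.
  j=3: rhs fails.
  j=4: rhs holds; lhs holds on [0,3]. k = 4.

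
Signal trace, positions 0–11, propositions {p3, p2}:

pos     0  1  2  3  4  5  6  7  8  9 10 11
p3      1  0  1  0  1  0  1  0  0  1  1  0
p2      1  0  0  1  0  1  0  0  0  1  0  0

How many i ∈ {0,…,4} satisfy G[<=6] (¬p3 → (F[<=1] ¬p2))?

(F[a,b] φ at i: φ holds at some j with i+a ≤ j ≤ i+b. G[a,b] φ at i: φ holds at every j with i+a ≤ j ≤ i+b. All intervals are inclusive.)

Evaluate at each i in [0,4]:
  i=0: ✓ (all of [0,6])
  i=1: ✓ (all of [1,7])
  i=2: ✓ (all of [2,8])
  i=3: ✓ (all of [3,9])
  i=4: ✓ (all of [4,10])
Positions where it holds: {0, 1, 2, 3, 4} → 5.

5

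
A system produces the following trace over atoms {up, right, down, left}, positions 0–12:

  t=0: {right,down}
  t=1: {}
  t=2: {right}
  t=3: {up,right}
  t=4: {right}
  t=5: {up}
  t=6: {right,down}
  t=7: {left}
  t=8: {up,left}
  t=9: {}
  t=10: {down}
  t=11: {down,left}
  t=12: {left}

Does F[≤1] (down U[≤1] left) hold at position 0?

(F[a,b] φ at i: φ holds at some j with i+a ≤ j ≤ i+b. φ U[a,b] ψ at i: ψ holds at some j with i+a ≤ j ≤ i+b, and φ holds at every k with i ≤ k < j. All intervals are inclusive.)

False

Check (down U[≤1] left) at each j in [0,1]:
  j=0: fails
  j=1: fails
No position in the window satisfies it → formula fails.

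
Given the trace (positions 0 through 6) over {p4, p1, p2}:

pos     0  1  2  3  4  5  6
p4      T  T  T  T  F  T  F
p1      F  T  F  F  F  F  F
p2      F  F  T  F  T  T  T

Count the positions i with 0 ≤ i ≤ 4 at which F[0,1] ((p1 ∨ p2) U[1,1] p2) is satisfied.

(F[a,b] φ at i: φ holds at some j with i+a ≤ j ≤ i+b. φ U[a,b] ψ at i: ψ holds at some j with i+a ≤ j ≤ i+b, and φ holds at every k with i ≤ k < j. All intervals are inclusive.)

Evaluate at each i in [0,4]:
  i=0: ✓ (witness j=1)
  i=1: ✓ (witness j=1)
  i=2: ✗ (none in [2,3])
  i=3: ✓ (witness j=4)
  i=4: ✓ (witness j=4)
Positions where it holds: {0, 1, 3, 4} → 4.

4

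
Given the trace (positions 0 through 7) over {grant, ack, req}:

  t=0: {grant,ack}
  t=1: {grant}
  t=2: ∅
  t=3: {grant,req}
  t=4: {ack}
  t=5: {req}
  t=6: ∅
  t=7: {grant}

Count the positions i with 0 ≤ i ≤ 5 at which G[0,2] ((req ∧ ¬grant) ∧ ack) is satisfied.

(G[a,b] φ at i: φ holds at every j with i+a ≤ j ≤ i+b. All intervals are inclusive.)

Evaluate at each i in [0,5]:
  i=0: ✗ (fails at j=0)
  i=1: ✗ (fails at j=1)
  i=2: ✗ (fails at j=2)
  i=3: ✗ (fails at j=3)
  i=4: ✗ (fails at j=4)
  i=5: ✗ (fails at j=5)
Positions where it holds: {} → 0.

0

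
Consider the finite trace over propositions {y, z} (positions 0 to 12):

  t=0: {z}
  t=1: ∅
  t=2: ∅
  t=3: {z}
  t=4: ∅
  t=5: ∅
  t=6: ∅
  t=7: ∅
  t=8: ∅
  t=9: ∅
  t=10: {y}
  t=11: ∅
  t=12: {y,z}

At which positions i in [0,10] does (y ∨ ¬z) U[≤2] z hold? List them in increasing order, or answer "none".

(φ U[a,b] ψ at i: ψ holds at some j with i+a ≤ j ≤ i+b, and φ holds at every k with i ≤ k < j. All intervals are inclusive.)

Evaluate at each i in [0,10]:
  i=0: ✓ (rhs at j=0)
  i=1: ✓ (rhs at j=3; lhs holds on [1,2])
  i=2: ✓ (rhs at j=3; lhs holds on [2,2])
  i=3: ✓ (rhs at j=3)
  i=4: ✗ (no rhs in [4,6])
  i=5: ✗ (no rhs in [5,7])
  i=6: ✗ (no rhs in [6,8])
  i=7: ✗ (no rhs in [7,9])
  i=8: ✗ (no rhs in [8,10])
  i=9: ✗ (no rhs in [9,11])
  i=10: ✓ (rhs at j=12; lhs holds on [10,11])

0, 1, 2, 3, 10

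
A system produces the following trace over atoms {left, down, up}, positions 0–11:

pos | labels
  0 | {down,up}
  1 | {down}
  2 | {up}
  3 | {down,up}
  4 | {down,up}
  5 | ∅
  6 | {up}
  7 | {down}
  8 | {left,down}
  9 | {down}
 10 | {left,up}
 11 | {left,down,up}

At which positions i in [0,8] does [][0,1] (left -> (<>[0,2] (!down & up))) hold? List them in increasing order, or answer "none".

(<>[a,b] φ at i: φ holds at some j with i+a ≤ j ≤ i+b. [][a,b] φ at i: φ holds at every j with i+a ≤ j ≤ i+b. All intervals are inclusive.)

0, 1, 2, 3, 4, 5, 6, 7, 8

Evaluate at each i in [0,8]:
  i=0: ✓ (all of [0,1])
  i=1: ✓ (all of [1,2])
  i=2: ✓ (all of [2,3])
  i=3: ✓ (all of [3,4])
  i=4: ✓ (all of [4,5])
  i=5: ✓ (all of [5,6])
  i=6: ✓ (all of [6,7])
  i=7: ✓ (all of [7,8])
  i=8: ✓ (all of [8,9])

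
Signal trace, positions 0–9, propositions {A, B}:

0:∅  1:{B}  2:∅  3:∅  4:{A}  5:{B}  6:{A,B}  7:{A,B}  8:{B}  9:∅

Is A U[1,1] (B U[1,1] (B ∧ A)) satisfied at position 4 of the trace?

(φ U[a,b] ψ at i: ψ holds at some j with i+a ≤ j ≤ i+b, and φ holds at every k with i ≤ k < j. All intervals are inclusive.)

Holds

Need some j in [5,5] with (B U[1,1] (B ∧ A)), and A at every k in [4,j-1].
  j=5: (B U[1,1] (B ∧ A)) holds; A holds at every k in [4,4] → satisfied.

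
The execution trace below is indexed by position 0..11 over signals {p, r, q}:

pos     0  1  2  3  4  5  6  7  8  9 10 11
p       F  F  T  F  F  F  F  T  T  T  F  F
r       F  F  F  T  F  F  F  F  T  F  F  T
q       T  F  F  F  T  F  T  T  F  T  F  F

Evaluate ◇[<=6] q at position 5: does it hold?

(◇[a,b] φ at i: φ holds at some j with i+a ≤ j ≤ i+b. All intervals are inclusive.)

Yes

Check q at each j in [5,11]:
  j=5: false
  j=6: true
  j=7: true
  j=8: false
  j=9: true
  j=10: false
  j=11: false
Found at j=6 → formula holds.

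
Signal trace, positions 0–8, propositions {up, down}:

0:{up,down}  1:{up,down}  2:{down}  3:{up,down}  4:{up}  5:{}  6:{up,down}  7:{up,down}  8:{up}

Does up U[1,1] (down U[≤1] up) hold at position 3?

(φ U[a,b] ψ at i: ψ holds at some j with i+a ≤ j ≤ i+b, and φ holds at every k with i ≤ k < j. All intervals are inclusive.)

True

Need some j in [4,4] with (down U[≤1] up), and up at every k in [3,j-1].
  j=4: (down U[≤1] up) holds; up holds at every k in [3,3] → satisfied.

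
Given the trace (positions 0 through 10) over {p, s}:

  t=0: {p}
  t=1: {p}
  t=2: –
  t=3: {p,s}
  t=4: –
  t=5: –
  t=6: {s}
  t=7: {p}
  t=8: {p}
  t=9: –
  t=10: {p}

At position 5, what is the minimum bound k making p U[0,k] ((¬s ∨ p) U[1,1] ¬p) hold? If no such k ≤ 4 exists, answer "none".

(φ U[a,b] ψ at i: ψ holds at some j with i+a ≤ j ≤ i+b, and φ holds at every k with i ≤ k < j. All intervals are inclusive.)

Need earliest j ≥ 5 with ((¬s ∨ p) U[1,1] ¬p), and p at every k in [5,j-1].
  j=5: rhs holds (empty prefix). k = 0.

0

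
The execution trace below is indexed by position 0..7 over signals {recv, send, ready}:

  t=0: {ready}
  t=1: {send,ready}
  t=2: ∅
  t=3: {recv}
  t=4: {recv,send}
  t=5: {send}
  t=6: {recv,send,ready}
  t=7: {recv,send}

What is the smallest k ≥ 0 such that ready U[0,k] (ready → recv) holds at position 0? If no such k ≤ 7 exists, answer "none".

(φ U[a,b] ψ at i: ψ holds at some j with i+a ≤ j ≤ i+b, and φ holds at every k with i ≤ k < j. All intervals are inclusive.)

2

Need earliest j ≥ 0 with (ready → recv), and ready at every k in [0,j-1].
  j=0: rhs fails.
  j=1: rhs fails.
  j=2: rhs holds; lhs holds on [0,1]. k = 2.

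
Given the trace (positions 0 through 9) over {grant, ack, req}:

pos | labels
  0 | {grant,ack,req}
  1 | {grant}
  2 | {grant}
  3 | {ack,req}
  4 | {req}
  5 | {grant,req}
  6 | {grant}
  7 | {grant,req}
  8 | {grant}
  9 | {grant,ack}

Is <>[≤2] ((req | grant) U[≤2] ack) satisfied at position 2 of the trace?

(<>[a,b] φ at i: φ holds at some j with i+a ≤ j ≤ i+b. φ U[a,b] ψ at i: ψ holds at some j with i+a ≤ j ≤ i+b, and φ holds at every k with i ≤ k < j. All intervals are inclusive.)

Yes

Check ((req | grant) U[≤2] ack) at each j in [2,4]:
  j=2: holds
  j=3: holds
  j=4: fails
Found at j=2 → formula holds.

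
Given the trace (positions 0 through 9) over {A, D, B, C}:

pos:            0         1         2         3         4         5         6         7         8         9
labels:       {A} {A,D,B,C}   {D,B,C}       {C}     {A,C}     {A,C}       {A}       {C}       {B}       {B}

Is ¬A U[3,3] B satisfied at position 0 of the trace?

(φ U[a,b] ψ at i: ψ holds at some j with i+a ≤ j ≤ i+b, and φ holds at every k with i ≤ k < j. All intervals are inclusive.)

Need some j in [3,3] with B, and ¬A at every k in [0,j-1].
  j=3: B false.
No j in the window works → until fails.

No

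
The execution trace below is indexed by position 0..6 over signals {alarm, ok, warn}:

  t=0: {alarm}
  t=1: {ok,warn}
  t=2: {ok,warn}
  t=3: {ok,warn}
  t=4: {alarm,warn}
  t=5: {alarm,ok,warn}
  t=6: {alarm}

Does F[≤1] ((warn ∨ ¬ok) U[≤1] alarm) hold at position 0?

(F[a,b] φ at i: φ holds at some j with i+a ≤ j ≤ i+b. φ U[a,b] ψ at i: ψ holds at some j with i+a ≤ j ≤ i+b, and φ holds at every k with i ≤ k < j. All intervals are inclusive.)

Check ((warn ∨ ¬ok) U[≤1] alarm) at each j in [0,1]:
  j=0: holds
  j=1: fails
Found at j=0 → formula holds.

Yes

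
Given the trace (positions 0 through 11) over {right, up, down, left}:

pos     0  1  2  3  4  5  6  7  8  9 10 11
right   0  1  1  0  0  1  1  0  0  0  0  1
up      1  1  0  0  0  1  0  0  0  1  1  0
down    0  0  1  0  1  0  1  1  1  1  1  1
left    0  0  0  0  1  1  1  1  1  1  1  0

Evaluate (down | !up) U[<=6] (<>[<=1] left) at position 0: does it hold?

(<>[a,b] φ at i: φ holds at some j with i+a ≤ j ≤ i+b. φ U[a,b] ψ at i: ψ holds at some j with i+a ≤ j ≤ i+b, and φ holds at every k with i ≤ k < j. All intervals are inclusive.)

Does not hold

Need some j in [0,6] with <>[<=1] left, and (down | !up) at every k in [0,j-1].
  j=0: <>[<=1] left — fails (none in [0,1]).
  j=1: <>[<=1] left — fails (none in [1,2]).
  j=2: <>[<=1] left — fails (none in [2,3]).
  j=3: <>[<=1] left holds, but (down | !up) fails at k=0 → not this j.
  j=4: <>[<=1] left holds, but (down | !up) fails at k=0 → not this j.
  j=5: <>[<=1] left holds, but (down | !up) fails at k=0 → not this j.
  j=6: <>[<=1] left holds, but (down | !up) fails at k=0 → not this j.
No j in the window works → until fails.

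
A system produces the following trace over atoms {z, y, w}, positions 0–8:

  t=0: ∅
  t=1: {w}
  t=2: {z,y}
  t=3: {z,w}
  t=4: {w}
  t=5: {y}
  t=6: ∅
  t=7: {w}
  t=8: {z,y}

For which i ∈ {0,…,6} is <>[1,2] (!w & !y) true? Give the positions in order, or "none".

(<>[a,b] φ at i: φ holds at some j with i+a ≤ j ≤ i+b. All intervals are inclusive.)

Evaluate at each i in [0,6]:
  i=0: ✗ (none in [1,2])
  i=1: ✗ (none in [2,3])
  i=2: ✗ (none in [3,4])
  i=3: ✗ (none in [4,5])
  i=4: ✓ (witness j=6)
  i=5: ✓ (witness j=6)
  i=6: ✗ (none in [7,8])

4, 5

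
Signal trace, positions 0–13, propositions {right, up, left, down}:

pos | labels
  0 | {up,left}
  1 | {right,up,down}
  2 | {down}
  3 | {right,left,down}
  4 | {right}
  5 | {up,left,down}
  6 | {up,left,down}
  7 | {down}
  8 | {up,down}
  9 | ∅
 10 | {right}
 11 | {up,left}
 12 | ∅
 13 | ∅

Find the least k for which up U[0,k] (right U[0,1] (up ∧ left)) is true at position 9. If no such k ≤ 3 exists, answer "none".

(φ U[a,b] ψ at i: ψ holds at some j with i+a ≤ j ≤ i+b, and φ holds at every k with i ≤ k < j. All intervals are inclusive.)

none

Need earliest j ≥ 9 with (right U[0,1] (up ∧ left)), and up at every k in [9,j-1].
  j=9: rhs fails.
  j=10: rhs holds but lhs fails at k=9.
  j=11: rhs holds but lhs fails at k=9.
  j=12: rhs fails.
No witness within the range → none.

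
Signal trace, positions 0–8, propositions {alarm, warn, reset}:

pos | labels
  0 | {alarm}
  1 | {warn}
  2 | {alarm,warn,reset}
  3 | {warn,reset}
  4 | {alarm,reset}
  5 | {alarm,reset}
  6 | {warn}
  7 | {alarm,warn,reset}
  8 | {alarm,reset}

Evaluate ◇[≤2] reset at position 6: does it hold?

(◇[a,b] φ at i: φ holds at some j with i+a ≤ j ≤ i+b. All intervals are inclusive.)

Check reset at each j in [6,8]:
  j=6: false
  j=7: true
  j=8: true
Found at j=7 → formula holds.

Yes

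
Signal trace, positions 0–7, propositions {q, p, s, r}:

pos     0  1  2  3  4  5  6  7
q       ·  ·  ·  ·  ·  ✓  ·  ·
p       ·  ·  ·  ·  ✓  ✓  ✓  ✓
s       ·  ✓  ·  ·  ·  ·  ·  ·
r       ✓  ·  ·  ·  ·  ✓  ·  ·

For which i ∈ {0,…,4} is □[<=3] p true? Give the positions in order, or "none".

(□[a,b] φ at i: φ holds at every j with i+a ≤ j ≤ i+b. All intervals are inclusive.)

Evaluate at each i in [0,4]:
  i=0: ✗ (fails at j=0)
  i=1: ✗ (fails at j=1)
  i=2: ✗ (fails at j=2)
  i=3: ✗ (fails at j=3)
  i=4: ✓ (all of [4,7])

4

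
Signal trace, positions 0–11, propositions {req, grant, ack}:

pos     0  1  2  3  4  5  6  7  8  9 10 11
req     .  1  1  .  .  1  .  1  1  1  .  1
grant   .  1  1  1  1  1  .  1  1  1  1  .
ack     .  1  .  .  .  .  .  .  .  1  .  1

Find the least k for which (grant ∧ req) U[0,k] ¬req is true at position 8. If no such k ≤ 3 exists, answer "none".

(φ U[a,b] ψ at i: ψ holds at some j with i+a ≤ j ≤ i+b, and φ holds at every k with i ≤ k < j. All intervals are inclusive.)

Need earliest j ≥ 8 with ¬req, and (grant ∧ req) at every k in [8,j-1].
  j=8: rhs fails.
  j=9: rhs fails.
  j=10: rhs holds; lhs holds on [8,9]. k = 2.

2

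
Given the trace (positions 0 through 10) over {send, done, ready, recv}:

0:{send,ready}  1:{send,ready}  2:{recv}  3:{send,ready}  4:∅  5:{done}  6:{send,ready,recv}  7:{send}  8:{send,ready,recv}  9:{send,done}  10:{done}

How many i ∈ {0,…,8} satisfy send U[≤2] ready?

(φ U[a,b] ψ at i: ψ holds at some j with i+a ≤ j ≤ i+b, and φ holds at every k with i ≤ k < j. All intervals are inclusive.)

Evaluate at each i in [0,8]:
  i=0: ✓ (rhs at j=0)
  i=1: ✓ (rhs at j=1)
  i=2: ✗ (lhs fails at k=2 before rhs at j=3)
  i=3: ✓ (rhs at j=3)
  i=4: ✗ (lhs fails at k=4 before rhs at j=6)
  i=5: ✗ (lhs fails at k=5 before rhs at j=6)
  i=6: ✓ (rhs at j=6)
  i=7: ✓ (rhs at j=8; lhs holds on [7,7])
  i=8: ✓ (rhs at j=8)
Positions where it holds: {0, 1, 3, 6, 7, 8} → 6.

6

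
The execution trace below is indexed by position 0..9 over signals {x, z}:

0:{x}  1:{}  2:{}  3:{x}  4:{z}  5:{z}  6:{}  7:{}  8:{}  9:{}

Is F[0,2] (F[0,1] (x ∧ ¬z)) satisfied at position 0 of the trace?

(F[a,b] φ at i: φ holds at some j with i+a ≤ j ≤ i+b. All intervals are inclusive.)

Yes

Check F[0,1] (x ∧ ¬z) at each j in [0,2]:
  j=0: holds (witness at 0)
  j=1: fails (none in [1,2])
  j=2: holds (witness at 3)
Found at j=0 → formula holds.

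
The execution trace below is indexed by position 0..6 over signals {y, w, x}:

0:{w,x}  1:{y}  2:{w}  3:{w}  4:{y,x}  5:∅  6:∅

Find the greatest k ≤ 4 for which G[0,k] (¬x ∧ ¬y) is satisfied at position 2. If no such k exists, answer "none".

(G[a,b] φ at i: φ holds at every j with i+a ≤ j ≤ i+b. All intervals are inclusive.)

1

(¬x ∧ ¬y) must hold from j=2 onward; find where it first fails.
  j=2: holds
  j=3: holds
  j=4: fails
Holds on [2,3], so largest k = 1.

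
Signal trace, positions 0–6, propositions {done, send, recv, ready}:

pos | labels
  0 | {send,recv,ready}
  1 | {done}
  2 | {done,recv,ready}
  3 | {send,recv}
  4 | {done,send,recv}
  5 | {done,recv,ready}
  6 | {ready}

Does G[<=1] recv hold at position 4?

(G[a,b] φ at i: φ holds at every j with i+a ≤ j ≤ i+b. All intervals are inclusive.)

True

Check recv at every j in [4,5]:
  j=4: true
  j=5: true
All positions satisfy it → formula holds.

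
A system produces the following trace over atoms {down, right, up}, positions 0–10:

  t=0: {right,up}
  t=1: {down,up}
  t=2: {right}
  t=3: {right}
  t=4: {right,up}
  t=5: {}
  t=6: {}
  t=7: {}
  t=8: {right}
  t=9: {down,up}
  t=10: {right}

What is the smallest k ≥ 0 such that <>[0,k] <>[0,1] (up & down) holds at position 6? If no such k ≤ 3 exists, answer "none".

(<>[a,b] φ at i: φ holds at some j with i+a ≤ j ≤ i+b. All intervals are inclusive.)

2

Scan j = 6,7,… for <>[0,1] (up & down):
  j=6: fails
  j=7: fails
  j=8: holds
First hit at j=8, so smallest k = 8-6 = 2.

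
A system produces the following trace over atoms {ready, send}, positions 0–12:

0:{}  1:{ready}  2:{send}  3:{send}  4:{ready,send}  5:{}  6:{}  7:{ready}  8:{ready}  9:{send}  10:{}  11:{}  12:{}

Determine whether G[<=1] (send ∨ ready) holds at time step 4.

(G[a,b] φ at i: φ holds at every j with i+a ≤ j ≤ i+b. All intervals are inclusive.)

Check (send ∨ ready) at every j in [4,5]:
  j=4: true
  j=5: false
Fails at j=5 → formula fails.

Does not hold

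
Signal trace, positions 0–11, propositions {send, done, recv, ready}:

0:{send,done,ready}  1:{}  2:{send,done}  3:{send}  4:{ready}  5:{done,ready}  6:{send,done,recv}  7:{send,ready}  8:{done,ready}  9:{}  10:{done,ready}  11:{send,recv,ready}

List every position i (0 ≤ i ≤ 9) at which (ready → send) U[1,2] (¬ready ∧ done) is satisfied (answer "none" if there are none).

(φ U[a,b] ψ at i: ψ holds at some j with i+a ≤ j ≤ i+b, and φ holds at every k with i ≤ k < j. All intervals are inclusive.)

Evaluate at each i in [0,9]:
  i=0: ✓ (rhs at j=2; lhs holds on [0,1])
  i=1: ✓ (rhs at j=2; lhs holds on [1,1])
  i=2: ✗ (no rhs in [3,4])
  i=3: ✗ (no rhs in [4,5])
  i=4: ✗ (lhs fails at k=4 before rhs at j=6)
  i=5: ✗ (lhs fails at k=5 before rhs at j=6)
  i=6: ✗ (no rhs in [7,8])
  i=7: ✗ (no rhs in [8,9])
  i=8: ✗ (no rhs in [9,10])
  i=9: ✗ (no rhs in [10,11])

0, 1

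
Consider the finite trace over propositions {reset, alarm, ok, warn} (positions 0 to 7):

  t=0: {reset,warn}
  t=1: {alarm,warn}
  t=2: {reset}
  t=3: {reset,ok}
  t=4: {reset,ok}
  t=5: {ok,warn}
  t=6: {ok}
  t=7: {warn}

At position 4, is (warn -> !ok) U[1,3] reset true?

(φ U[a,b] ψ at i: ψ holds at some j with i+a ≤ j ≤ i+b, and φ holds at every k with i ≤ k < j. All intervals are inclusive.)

No

Need some j in [5,7] with reset, and (warn -> !ok) at every k in [4,j-1].
  j=5: reset false.
  j=6: reset false.
  j=7: reset false.
No j in the window works → until fails.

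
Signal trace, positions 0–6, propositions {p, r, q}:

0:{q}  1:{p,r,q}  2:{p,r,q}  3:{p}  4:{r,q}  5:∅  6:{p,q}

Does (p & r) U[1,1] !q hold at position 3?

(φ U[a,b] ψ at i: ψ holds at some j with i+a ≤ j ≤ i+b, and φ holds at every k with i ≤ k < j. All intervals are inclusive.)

False

Need some j in [4,4] with !q, and (p & r) at every k in [3,j-1].
  j=4: !q false.
No j in the window works → until fails.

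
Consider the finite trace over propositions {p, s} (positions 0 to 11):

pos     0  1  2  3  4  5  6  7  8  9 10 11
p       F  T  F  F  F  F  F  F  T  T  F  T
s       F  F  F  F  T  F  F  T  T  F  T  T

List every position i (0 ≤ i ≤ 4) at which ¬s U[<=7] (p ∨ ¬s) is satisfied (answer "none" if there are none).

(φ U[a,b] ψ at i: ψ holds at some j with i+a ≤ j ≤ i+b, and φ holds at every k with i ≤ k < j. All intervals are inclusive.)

0, 1, 2, 3

Evaluate at each i in [0,4]:
  i=0: ✓ (rhs at j=0)
  i=1: ✓ (rhs at j=1)
  i=2: ✓ (rhs at j=2)
  i=3: ✓ (rhs at j=3)
  i=4: ✗ (lhs fails at k=4 before rhs at j=5)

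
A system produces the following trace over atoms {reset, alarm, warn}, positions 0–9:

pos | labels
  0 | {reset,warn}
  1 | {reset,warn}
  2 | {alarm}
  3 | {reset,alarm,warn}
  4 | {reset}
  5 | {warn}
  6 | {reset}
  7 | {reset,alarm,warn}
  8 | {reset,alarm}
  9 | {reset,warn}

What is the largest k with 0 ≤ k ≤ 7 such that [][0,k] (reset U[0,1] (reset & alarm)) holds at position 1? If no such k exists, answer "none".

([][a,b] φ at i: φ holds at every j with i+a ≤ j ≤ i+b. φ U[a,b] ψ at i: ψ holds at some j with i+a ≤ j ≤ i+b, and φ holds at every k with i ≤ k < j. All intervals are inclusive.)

none

(reset U[0,1] (reset & alarm)) must hold from j=1 onward; find where it first fails.
  j=1: fails → no k works.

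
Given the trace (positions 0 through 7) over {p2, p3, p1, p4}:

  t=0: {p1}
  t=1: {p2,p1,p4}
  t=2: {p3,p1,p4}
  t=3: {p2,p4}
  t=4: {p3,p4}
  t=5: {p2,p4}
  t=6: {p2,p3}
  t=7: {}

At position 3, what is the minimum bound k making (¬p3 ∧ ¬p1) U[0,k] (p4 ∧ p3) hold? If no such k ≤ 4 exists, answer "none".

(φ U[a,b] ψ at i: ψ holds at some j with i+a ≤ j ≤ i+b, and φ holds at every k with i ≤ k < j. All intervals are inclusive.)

Need earliest j ≥ 3 with (p4 ∧ p3), and (¬p3 ∧ ¬p1) at every k in [3,j-1].
  j=3: rhs fails.
  j=4: rhs holds; lhs holds on [3,3]. k = 1.

1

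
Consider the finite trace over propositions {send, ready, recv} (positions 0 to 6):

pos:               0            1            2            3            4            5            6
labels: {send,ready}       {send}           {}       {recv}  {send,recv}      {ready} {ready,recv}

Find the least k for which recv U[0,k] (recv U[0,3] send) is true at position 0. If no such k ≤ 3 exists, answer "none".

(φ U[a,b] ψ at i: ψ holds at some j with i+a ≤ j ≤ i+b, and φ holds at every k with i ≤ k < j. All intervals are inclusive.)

0

Need earliest j ≥ 0 with (recv U[0,3] send), and recv at every k in [0,j-1].
  j=0: rhs holds (empty prefix). k = 0.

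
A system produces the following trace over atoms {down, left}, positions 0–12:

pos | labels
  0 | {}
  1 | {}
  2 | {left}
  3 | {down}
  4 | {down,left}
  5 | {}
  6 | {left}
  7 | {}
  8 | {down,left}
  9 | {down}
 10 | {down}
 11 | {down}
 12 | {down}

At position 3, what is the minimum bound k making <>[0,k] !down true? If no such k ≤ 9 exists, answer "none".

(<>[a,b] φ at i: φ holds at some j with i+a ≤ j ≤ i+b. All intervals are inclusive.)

2

Scan j = 3,4,… for !down:
  j=3: fails
  j=4: fails
  j=5: holds
First hit at j=5, so smallest k = 5-3 = 2.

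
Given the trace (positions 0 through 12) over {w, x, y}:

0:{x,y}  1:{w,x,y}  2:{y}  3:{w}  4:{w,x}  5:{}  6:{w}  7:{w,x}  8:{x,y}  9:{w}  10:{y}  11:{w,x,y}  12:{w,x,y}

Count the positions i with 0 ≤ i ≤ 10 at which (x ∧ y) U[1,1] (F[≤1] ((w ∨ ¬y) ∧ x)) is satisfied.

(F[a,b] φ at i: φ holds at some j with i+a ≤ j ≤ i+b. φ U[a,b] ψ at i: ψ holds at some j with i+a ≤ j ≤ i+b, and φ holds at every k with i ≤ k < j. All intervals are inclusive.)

1

Evaluate at each i in [0,10]:
  i=0: ✓ (rhs at j=1; lhs holds on [0,0])
  i=1: ✗ (no rhs in [2,2])
  i=2: ✗ (lhs fails at k=2 before rhs at j=3)
  i=3: ✗ (lhs fails at k=3 before rhs at j=4)
  i=4: ✗ (no rhs in [5,5])
  i=5: ✗ (lhs fails at k=5 before rhs at j=6)
  i=6: ✗ (lhs fails at k=6 before rhs at j=7)
  i=7: ✗ (no rhs in [8,8])
  i=8: ✗ (no rhs in [9,9])
  i=9: ✗ (lhs fails at k=9 before rhs at j=10)
  i=10: ✗ (lhs fails at k=10 before rhs at j=11)
Positions where it holds: {0} → 1.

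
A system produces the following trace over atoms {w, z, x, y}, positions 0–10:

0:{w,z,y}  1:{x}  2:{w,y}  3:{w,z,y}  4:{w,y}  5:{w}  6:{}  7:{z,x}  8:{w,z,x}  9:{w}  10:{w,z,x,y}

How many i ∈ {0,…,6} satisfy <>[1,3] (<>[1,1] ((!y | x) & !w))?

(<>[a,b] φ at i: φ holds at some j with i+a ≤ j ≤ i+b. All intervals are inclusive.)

4

Evaluate at each i in [0,6]:
  i=0: ✗ (none in [1,3])
  i=1: ✗ (none in [2,4])
  i=2: ✓ (witness j=5)
  i=3: ✓ (witness j=5)
  i=4: ✓ (witness j=5)
  i=5: ✓ (witness j=6)
  i=6: ✗ (none in [7,9])
Positions where it holds: {2, 3, 4, 5} → 4.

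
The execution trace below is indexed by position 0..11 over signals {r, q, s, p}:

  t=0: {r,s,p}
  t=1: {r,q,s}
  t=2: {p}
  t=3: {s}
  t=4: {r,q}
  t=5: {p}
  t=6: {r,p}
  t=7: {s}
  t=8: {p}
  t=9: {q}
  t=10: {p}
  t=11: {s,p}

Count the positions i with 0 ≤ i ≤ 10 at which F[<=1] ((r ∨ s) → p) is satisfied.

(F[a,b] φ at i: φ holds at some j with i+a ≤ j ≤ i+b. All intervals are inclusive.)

Evaluate at each i in [0,10]:
  i=0: ✓ (witness j=0)
  i=1: ✓ (witness j=2)
  i=2: ✓ (witness j=2)
  i=3: ✗ (none in [3,4])
  i=4: ✓ (witness j=5)
  i=5: ✓ (witness j=5)
  i=6: ✓ (witness j=6)
  i=7: ✓ (witness j=8)
  i=8: ✓ (witness j=8)
  i=9: ✓ (witness j=9)
  i=10: ✓ (witness j=10)
Positions where it holds: {0, 1, 2, 4, 5, 6, 7, 8, 9, 10} → 10.

10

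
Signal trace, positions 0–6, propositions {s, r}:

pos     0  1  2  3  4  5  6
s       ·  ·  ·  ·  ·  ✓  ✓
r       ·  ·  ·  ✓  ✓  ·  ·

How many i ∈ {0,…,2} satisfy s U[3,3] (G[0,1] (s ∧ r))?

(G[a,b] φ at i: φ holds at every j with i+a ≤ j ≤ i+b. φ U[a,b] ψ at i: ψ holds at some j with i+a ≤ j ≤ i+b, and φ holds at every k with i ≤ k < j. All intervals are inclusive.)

Evaluate at each i in [0,2]:
  i=0: ✗ (no rhs in [3,3])
  i=1: ✗ (no rhs in [4,4])
  i=2: ✗ (no rhs in [5,5])
Positions where it holds: {} → 0.

0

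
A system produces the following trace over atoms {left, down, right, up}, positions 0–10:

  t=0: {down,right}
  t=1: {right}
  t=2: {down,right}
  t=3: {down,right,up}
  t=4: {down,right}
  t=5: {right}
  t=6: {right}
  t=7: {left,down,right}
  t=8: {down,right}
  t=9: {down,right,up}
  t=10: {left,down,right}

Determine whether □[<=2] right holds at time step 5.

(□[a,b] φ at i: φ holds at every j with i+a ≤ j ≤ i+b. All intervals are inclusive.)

Check right at every j in [5,7]:
  j=5: true
  j=6: true
  j=7: true
All positions satisfy it → formula holds.

True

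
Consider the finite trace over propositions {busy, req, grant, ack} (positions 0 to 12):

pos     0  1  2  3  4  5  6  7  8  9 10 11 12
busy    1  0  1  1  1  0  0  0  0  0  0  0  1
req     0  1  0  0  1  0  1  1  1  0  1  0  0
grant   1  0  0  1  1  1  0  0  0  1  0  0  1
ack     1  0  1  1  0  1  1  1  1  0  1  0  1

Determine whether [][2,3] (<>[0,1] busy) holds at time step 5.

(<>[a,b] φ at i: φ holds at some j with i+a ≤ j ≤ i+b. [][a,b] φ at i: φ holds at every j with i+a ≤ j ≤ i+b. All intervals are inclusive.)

Check <>[0,1] busy at every j in [7,8]:
  j=7: fails (none in [7,8])
  j=8: fails (none in [8,9])
Fails at j=7 → formula fails.

False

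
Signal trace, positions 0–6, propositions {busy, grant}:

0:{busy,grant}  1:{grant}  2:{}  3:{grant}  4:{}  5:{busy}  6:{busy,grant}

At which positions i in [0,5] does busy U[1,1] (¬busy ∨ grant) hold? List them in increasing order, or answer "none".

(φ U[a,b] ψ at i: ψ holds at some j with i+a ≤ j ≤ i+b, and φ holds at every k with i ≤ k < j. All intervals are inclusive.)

0, 5

Evaluate at each i in [0,5]:
  i=0: ✓ (rhs at j=1; lhs holds on [0,0])
  i=1: ✗ (lhs fails at k=1 before rhs at j=2)
  i=2: ✗ (lhs fails at k=2 before rhs at j=3)
  i=3: ✗ (lhs fails at k=3 before rhs at j=4)
  i=4: ✗ (no rhs in [5,5])
  i=5: ✓ (rhs at j=6; lhs holds on [5,5])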